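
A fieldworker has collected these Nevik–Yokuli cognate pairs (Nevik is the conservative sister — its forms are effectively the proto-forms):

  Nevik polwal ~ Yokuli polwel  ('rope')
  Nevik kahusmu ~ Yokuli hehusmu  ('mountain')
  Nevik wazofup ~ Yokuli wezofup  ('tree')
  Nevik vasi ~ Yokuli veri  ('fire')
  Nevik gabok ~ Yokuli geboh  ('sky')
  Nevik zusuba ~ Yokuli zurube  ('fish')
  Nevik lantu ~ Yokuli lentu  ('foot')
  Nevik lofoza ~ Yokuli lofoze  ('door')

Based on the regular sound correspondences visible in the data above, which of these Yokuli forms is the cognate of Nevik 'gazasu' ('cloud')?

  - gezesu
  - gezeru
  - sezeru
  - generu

polwal ~ polwel, kahusmu ~ hehusmu — Nevik a corresponds to Yokuli e after a consonant, before a consonant other than r, m, n, p, b, f, v.
zusuba ~ zurube — Nevik s corresponds to Yokuli r between vowels (before a back vowel).
Applying these to Nevik 'gazasu':
  gazasu → gezasu   (a→e after a consonant, before a consonant other than r, m, n, p, b, f, v)
  gezasu → gezesu   (a→e after a consonant, before a consonant other than r, m, n, p, b, f, v)
  gezesu → gezeru   (s→r between vowels (before a back vowel))
So the Yokuli cognate is 'gezeru'.

gezeru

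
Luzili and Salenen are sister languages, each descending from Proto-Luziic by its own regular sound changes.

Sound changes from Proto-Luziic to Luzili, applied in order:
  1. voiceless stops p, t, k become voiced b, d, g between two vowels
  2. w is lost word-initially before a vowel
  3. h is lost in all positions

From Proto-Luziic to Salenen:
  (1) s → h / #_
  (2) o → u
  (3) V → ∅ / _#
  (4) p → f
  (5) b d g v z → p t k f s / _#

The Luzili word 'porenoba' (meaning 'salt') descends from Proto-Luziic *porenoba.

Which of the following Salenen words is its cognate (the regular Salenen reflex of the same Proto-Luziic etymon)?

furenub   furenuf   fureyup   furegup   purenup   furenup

Salenen: *porenoba > purenuba > purenub > furenub > furenup  (by vowel merger, apocope, unconditioned shift, final devoicing)
The other candidates each miss or misapply at least one Salenen change.

furenup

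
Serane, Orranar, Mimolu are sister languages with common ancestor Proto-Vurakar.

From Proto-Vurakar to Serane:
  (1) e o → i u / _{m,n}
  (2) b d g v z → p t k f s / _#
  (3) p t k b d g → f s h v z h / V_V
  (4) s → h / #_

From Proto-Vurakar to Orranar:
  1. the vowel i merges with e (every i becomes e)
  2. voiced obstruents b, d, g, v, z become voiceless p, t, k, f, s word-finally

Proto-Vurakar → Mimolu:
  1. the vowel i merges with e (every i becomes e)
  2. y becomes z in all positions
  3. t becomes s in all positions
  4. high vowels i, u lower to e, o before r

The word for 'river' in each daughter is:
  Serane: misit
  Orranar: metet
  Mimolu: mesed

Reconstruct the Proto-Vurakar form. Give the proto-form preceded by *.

Position 5: Serane has t, Orranar has t, Mimolu has d. Mimolu preserves d here (none of its changes turn any other segment into d), so the proto-segment is *d.
Position 4: Serane has i, Orranar has e, Mimolu has e. Taking the neighbouring segments as reconstructed: Serane i can only go back to *i; Orranar e could go back to *e or *i; Mimolu e could go back to *e or *i — the one source consistent with every daughter is *i.
This points to *mitid. Verify forward in each daughter:
Serane: *mitid
  mitid (rule 1 does not apply)
  mitid → mitit   [final devoicing]
  mitit → misit   [intervocalic lenition]
  misit (rule 4 does not apply)
  giving Serane misit.
Orranar: start from *mitid.
  rule 1 (vowel merger): mitid → meted
  rule 2 (final devoicing): meted → metet
  ⇒ Orranar metet
Mimolu: *mitid > meted > mesed  (by vowel merger, unconditioned shift)
*mitid is the unique common source.

*mitid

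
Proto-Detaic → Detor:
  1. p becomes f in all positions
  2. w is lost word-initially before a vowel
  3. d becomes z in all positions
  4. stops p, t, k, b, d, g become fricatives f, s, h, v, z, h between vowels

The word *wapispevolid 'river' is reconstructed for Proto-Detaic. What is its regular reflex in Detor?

afisfevoliz

Detor: *wapispevolid
  wapispevolid → wafisfevolid   [unconditioned shift]
  wafisfevolid → afisfevolid   [glide loss]
  afisfevolid → afisfevoliz   [unconditioned shift]
  afisfevoliz (rule 4 does not apply)
  giving Detor afisfevoliz.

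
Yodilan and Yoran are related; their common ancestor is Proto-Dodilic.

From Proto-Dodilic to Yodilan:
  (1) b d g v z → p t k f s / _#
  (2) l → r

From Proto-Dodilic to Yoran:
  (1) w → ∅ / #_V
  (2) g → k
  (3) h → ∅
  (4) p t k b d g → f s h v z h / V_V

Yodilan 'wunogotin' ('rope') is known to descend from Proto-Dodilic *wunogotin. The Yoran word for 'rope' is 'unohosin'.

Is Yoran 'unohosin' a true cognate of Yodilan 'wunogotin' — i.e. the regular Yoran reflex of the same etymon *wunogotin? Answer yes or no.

yes

Derive the expected Yoran reflex of *wunogotin:
Yoran: start from *wunogotin.
  rule 1 (glide loss): wunogotin → unogotin
  rule 2 (unconditioned shift): unogotin → unokotin
  rule 3: no change — unokotin
  rule 4 (intervocalic lenition): unokotin → unohosin
  ⇒ Yoran unohosin
Yoran 'unohosin' matches the regular reflex exactly, so the pair is cognate.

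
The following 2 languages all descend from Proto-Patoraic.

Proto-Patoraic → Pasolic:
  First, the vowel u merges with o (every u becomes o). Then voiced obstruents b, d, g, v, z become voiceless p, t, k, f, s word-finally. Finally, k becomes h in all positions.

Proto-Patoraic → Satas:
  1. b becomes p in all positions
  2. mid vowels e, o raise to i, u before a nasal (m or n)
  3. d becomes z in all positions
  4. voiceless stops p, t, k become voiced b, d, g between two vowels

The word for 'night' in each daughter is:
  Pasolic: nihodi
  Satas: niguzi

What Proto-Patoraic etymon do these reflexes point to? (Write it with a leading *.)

*nikudi

Position 4: Pasolic has o, Satas has u. Taking the neighbouring segments as reconstructed: Pasolic o could go back to *o or *u; Satas u can only go back to *u — the one source consistent with every daughter is *u.
Position 5: Pasolic has d, Satas has z. Pasolic preserves d here (none of its changes turn any other segment into d), so the proto-segment is *d.
Position 3: Pasolic has h, Satas has g. Taking the neighbouring segments as reconstructed: Pasolic h could go back to *k or *h; Satas g could go back to *k or *g — the one source consistent with every daughter is *k.
This points to *nikudi. Verify forward in each daughter:
Pasolic: *nikudi > nikodi > nihodi  (by vowel merger, unconditioned shift)
Satas: *nikudi > nikuzi > niguzi  (by unconditioned shift, intervocalic voicing)
No other proto-form is consistent with every reflex, so the reconstruction is *nikudi.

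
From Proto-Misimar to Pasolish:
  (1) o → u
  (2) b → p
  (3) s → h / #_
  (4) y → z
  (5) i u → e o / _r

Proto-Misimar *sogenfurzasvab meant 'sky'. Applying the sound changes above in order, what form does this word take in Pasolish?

hugenforzasvap

Pasolish: *sogenfurzasvab
  sogenfurzasvab → sugenfurzasvab   [vowel merger]
  sugenfurzasvab → sugenfurzasvap   [unconditioned shift]
  sugenfurzasvap → hugenfurzasvap   [debuccalisation]
  hugenfurzasvap (rule 4 does not apply)
  hugenfurzasvap → hugenforzasvap   [pre-rhotic lowering]
  giving Pasolish hugenforzasvap.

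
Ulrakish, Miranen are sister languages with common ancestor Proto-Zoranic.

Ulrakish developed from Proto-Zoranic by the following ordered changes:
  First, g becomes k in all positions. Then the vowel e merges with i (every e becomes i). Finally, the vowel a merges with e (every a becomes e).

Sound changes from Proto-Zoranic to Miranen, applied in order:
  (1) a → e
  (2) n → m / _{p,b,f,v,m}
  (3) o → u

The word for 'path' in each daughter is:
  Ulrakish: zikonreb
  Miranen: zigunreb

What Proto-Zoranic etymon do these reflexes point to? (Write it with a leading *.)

Position 7: Ulrakish has e, Miranen has e. In Ulrakish, e can only continue *a, so the proto-segment is *a.
Position 4: Ulrakish has o, Miranen has u. Ulrakish preserves o here (none of its changes turn any other segment into o), so the proto-segment is *o.
Position 3: Ulrakish has k, Miranen has g. Miranen preserves g here (none of its changes turn any other segment into g), so the proto-segment is *g.
The remaining positions agree across the daughters. Check the candidate against every language:
Ulrakish: start from *zigonrab.
  rule 1 (unconditioned shift): zigonrab → zikonrab
  rule 2: no change — zikonrab
  rule 3 (vowel merger): zikonrab → zikonreb
  ⇒ Ulrakish zikonreb
Miranen: *zigonrab > zigonreb > zigunreb  (by vowel merger, vowel merger)
Only *zigonrab yields all of Ulrakish zikonreb, Miranen zigunreb.

*zigonrab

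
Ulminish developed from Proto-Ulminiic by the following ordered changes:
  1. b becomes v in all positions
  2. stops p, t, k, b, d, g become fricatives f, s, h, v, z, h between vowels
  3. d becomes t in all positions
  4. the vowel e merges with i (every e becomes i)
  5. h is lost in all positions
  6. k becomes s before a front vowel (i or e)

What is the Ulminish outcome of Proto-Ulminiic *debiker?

Ulminish: *debiker
  debiker → deviker   [unconditioned shift]
  deviker → deviher   [intervocalic lenition]
  deviher → teviher   [unconditioned shift]
  teviher → tivihir   [vowel merger]
  tivihir → tiviir   [h-loss]
  tiviir (rule 6 does not apply)
  giving Ulminish tiviir.

tiviir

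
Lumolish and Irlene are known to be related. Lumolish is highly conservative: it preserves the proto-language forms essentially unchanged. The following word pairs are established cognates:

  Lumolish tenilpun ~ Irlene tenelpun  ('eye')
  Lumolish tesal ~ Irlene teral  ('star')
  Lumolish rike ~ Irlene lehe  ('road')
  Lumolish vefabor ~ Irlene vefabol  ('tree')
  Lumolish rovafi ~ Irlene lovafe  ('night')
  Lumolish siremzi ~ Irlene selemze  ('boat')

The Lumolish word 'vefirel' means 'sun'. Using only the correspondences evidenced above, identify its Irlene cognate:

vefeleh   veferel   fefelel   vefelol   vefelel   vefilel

vefelel

siremzi ~ selemze — Lumolish i corresponds to Irlene e after a consonant, before r.
siremzi ~ selemze — Lumolish r corresponds to Irlene l between vowels (before a front vowel).
Applying these to Lumolish 'vefirel':
  vefirel → veferel   (i→e after a consonant, before r)
  veferel → vefelel   (r→l between vowels (before a front vowel))
So the Irlene cognate is 'vefelel'.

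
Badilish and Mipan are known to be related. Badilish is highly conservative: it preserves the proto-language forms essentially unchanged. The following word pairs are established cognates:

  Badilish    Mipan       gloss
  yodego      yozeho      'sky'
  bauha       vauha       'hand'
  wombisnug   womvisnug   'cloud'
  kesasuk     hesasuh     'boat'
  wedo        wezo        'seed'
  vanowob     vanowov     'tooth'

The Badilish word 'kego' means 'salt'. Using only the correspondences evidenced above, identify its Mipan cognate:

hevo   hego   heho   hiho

kesasuk ~ hesasuh — Badilish k corresponds to Mipan h word-initially before a front vowel.
yodego ~ yozeho — Badilish g corresponds to Mipan h between vowels (before a back vowel).
Applying these to Badilish 'kego':
  kego → hego   (k→h word-initially before a front vowel)
  hego → heho   (g→h between vowels (before a back vowel))
So the Mipan cognate is 'heho'.

heho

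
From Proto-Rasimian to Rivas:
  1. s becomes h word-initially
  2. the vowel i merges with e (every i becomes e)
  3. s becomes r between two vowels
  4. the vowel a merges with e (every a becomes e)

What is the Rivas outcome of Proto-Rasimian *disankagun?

Rivas: *disankagun > desankagun > derankagun > derenkegun  (by vowel merger, rhotacism, vowel merger)

derenkegun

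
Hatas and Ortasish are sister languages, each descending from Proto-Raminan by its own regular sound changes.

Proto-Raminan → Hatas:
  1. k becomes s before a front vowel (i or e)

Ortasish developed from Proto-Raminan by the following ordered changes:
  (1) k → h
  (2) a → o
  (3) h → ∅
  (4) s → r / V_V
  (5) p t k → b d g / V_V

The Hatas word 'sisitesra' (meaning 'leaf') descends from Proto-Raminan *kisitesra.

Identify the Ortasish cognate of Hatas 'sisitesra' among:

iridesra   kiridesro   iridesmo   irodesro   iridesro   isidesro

Ortasish: start from *kisitesra.
  rule 1 (unconditioned shift): kisitesra → hisitesra
  rule 2 (vowel merger): hisitesra → hisitesro
  rule 3 (h-loss): hisitesro → isitesro
  rule 4 (rhotacism): isitesro → iritesro
  rule 5 (intervocalic voicing): iritesro → iridesro
  ⇒ Ortasish iridesro
Only 'iridesro' matches the regular Ortasish development of *kisitesra.

iridesro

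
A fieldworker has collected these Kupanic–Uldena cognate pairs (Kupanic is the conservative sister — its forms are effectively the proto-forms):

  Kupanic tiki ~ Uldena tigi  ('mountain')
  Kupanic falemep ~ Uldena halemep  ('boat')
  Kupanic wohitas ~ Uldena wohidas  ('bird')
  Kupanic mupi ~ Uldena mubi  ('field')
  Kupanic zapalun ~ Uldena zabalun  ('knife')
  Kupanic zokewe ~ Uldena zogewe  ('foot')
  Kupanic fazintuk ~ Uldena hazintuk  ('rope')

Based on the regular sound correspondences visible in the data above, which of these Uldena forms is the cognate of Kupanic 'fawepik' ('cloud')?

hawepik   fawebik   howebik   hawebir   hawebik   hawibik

falemep ~ halemep, fazintuk ~ hazintuk — Kupanic f corresponds to Uldena h word-initially before a back vowel.
mupi ~ mubi — Kupanic p corresponds to Uldena b between vowels (before a front vowel).
Applying these to Kupanic 'fawepik':
  fawepik → hawepik   (f→h word-initially before a back vowel)
  hawepik → hawebik   (p→b between vowels (before a front vowel))
So the Uldena cognate is 'hawebik'.

hawebik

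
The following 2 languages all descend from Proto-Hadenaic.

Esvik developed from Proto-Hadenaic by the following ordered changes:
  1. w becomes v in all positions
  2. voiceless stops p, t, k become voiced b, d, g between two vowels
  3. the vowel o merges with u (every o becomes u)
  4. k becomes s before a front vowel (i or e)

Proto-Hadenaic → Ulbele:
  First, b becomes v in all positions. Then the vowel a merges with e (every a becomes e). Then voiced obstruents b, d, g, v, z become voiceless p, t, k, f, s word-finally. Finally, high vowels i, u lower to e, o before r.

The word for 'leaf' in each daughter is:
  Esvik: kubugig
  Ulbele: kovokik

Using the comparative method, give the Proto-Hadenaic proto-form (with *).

*kobokig

Position 2: Esvik has u, Ulbele has o. Taking the neighbouring segments as reconstructed: Esvik u could go back to *o or *u; Ulbele o can only go back to *o — the one source consistent with every daughter is *o.
Position 7: Esvik has g, Ulbele has k. Taking the neighbouring segments as reconstructed: Esvik g can only go back to *g; Ulbele k could go back to *k or *g — the one source consistent with every daughter is *g.
Position 4: Esvik has u, Ulbele has o. Taking the neighbouring segments as reconstructed: Esvik u could go back to *o or *u; Ulbele o can only go back to *o — the one source consistent with every daughter is *o.
This points to *kobokig. Verify forward in each daughter:
Esvik: *kobokig > kobogig > kubugig  (by intervocalic voicing, vowel merger)
Ulbele: *kobokig
  kobokig → kovokig   [unconditioned shift]
  kovokig (rule 2 does not apply)
  kovokig → kovokik   [final devoicing]
  kovokik (rule 4 does not apply)
  giving Ulbele kovokik.
*kobokig is the unique common source.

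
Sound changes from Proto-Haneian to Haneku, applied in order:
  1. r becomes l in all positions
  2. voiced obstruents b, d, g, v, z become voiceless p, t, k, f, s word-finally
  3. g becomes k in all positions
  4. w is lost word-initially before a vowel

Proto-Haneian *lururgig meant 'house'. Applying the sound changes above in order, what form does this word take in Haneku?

lululkik

Haneku: *lururgig > lululgig > lululgik > lululkik  (by unconditioned shift, final devoicing, unconditioned shift)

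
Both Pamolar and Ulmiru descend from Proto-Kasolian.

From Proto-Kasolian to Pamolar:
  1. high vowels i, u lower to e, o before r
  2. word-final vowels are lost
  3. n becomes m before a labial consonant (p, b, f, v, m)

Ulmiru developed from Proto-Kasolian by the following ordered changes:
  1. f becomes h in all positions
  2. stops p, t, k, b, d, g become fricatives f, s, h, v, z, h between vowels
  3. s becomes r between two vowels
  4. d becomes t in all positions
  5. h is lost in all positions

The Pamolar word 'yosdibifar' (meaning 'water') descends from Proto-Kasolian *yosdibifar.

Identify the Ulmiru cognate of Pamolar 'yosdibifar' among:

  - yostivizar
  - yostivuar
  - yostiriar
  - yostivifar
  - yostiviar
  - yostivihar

yostiviar

Ulmiru: start from *yosdibifar.
  rule 1 (unconditioned shift): yosdibifar → yosdibihar
  rule 2 (intervocalic lenition): yosdibihar → yosdivihar
  rule 3: no change — yosdivihar
  rule 4 (unconditioned shift): yosdivihar → yostivihar
  rule 5 (h-loss): yostivihar → yostiviar
  ⇒ Ulmiru yostiviar
Among the options, 'yostiviar' alone shows every Ulmiru change applied in order.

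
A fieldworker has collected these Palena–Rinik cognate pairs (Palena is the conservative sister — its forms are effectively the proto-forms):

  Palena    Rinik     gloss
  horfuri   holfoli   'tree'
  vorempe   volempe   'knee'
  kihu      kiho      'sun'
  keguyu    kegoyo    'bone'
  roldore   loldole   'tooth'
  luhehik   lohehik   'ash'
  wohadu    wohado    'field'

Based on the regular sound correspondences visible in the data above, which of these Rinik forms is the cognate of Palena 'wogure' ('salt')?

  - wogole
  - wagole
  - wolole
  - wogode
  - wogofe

horfuri ~ holfoli — Palena u corresponds to Rinik o after a consonant, before r.
vorempe ~ volempe, roldore ~ loldole — Palena r corresponds to Rinik l between vowels (before a front vowel).
Applying these to Palena 'wogure':
  wogure → wogore   (u→o after a consonant, before r)
  wogore → wogole   (r→l between vowels (before a front vowel))
So the Rinik cognate is 'wogole'.

wogole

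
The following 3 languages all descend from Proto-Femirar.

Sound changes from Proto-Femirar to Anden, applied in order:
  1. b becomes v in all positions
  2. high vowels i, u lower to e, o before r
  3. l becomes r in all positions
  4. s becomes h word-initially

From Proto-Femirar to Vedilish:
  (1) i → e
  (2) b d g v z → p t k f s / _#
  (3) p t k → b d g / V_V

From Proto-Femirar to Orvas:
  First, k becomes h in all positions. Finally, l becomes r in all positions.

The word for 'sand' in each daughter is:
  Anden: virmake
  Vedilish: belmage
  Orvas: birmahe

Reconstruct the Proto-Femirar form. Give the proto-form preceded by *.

Position 3: Anden has r, Vedilish has l, Orvas has r. Vedilish preserves l here (none of its changes turn any other segment into l), so the proto-segment is *l.
Position 1: Anden has v, Vedilish has b, Orvas has b. Orvas preserves b here (none of its changes turn any other segment into b), so the proto-segment is *b.
Verify the candidate proto-form against each daughter:
Anden: *bilmake > vilmake > virmake  (by unconditioned shift, unconditioned shift)
Vedilish: *bilmake
  bilmake → belmake   [vowel merger]
  belmake (rule 2 does not apply)
  belmake → belmage   [intervocalic voicing]
  giving Vedilish belmage.
Orvas: *bilmake > bilmahe > birmahe  (by unconditioned shift, unconditioned shift)
Only *bilmake yields all of Anden virmake, Vedilish belmage, Orvas birmahe.

*bilmake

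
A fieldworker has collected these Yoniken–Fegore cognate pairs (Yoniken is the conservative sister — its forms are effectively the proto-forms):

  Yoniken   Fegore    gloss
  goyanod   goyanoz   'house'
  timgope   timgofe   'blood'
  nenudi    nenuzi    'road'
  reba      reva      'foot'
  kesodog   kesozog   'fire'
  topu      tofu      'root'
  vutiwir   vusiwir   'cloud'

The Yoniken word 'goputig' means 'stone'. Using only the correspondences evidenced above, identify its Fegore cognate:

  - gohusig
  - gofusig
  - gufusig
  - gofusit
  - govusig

gofusig

topu ~ tofu — Yoniken p corresponds to Fegore f between vowels (before a back vowel).
vutiwir ~ vusiwir — Yoniken t corresponds to Fegore s between vowels (before a front vowel).
Applying these to Yoniken 'goputig':
  goputig → gofutig   (p→f between vowels (before a back vowel))
  gofutig → gofusig   (t→s between vowels (before a front vowel))
So the Fegore cognate is 'gofusig'.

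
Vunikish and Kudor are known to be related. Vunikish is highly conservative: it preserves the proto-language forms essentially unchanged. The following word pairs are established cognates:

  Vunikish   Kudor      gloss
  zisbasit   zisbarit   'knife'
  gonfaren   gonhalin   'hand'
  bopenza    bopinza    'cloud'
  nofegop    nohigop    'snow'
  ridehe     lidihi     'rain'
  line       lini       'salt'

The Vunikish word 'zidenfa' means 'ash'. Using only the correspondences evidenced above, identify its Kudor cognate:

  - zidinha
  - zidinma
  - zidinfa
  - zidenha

zidinha

gonfaren ~ gonhalin, bopenza ~ bopinza — Vunikish e corresponds to Kudor i after a consonant, before a nasal.
gonfaren ~ gonhalin — Vunikish f corresponds to Kudor h after a consonant, before a back vowel.
Applying these to Vunikish 'zidenfa':
  zidenfa → zidinfa   (e→i after a consonant, before a nasal)
  zidinfa → zidinha   (f→h after a consonant, before a back vowel)
So the Kudor cognate is 'zidinha'.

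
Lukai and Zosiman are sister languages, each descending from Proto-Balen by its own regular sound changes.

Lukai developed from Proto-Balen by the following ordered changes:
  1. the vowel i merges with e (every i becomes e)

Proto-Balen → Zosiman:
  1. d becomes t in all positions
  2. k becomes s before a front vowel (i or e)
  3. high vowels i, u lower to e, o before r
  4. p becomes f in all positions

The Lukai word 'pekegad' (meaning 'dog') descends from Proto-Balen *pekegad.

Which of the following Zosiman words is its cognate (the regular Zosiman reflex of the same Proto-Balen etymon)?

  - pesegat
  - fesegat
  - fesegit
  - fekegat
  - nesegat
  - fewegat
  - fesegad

Zosiman: *pekegad > pekegat > pesegat > fesegat  (by unconditioned shift, palatalisation, unconditioned shift)
Among the options, 'fesegat' alone shows every Zosiman change applied in order.

fesegat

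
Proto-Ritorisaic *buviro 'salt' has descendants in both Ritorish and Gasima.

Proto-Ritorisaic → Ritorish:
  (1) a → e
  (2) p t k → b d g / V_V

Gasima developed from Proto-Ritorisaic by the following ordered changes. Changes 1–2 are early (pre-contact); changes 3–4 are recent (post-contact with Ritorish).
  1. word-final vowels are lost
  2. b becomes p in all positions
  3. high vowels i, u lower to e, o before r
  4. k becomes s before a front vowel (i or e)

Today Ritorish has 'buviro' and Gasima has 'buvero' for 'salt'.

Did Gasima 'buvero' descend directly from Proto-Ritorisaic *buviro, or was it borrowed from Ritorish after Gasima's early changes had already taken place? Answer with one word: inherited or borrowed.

borrowed

If inherited, *buviro would pass through all of Gasima's changes:
Gasima: *buviro > buvir > puvir > puver  (by apocope, unconditioned shift, pre-rhotic lowering)
If borrowed from Ritorish 'buviro' after the early changes, it would undergo only the recent ones:
  rule 3 (pre-rhotic lowering): buviro → buvero
  rule 4 (palatalisation): no change (buvero)
  ⇒ as a loan: buvero
Gasima 'buvero' matches the loan outcome 'buvero', not the inherited 'puver' — it skipped the early Gasima changes, so it was borrowed from Ritorish.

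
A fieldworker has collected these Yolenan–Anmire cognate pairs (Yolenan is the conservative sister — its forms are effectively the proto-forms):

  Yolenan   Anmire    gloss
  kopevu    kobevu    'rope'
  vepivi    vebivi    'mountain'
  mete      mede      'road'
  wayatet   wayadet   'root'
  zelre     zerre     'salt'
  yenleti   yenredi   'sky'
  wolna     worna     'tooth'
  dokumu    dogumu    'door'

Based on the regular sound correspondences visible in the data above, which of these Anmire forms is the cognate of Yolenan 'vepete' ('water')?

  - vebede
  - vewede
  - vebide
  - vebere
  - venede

kopevu ~ kobevu — Yolenan p corresponds to Anmire b between vowels (before a front vowel).
mete ~ mede, wayatet ~ wayadet — Yolenan t corresponds to Anmire d between vowels (before a front vowel).
Applying these to Yolenan 'vepete':
  vepete → vebete   (p→b between vowels (before a front vowel))
  vebete → vebede   (t→d between vowels (before a front vowel))
So the Anmire cognate is 'vebede'.

vebede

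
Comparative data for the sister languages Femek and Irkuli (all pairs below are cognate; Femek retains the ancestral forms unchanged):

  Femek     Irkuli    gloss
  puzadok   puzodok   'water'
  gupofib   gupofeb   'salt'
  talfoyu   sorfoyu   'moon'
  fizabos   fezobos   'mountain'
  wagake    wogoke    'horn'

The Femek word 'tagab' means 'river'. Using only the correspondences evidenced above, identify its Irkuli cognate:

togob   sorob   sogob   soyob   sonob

talfoyu ~ sorfoyu — Femek t corresponds to Irkuli s word-initially before a back vowel.
puzadok ~ puzodok, talfoyu ~ sorfoyu — Femek a corresponds to Irkuli o after a consonant, before a consonant other than r, m, n, p, b, f, v.
fizabos ~ fezobos — Femek a corresponds to Irkuli o after a consonant, before a labial obstruent.
Applying these to Femek 'tagab':
  tagab → sagab   (t→s word-initially before a back vowel)
  sagab → sogab   (a→o after a consonant, before a consonant other than r, m, n, p, b, f, v)
  sogab → sogob   (a→o after a consonant, before a labial obstruent)
So the Irkuli cognate is 'sogob'.

sogob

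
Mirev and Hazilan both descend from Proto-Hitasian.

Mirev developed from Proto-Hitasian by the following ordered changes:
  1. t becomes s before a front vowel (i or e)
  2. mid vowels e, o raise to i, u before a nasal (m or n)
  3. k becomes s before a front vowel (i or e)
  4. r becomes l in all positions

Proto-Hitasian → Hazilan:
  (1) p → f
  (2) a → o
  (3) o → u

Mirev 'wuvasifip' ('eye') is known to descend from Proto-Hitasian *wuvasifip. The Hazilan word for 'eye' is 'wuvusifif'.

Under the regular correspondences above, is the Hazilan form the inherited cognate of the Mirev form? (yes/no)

Derive the expected Hazilan reflex of *wuvasifip:
Hazilan: *wuvasifip
  wuvasifip → wuvasifif   [unconditioned shift]
  wuvasifif → wuvosifif   [vowel merger]
  wuvosifif → wuvusifif   [vowel merger]
  giving Hazilan wuvusifif.
Hazilan 'wuvusifif' matches the regular reflex exactly, so the pair is cognate.

yes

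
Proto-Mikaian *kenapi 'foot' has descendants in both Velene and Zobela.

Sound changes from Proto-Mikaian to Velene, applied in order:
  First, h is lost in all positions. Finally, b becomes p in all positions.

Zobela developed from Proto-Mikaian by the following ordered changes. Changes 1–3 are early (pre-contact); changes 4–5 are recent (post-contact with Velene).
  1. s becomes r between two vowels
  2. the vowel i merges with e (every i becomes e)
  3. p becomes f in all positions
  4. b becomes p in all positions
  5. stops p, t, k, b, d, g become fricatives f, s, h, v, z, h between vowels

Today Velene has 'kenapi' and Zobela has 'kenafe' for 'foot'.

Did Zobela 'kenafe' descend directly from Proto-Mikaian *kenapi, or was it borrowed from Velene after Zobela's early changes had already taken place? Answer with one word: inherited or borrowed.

If inherited, *kenapi would pass through all of Zobela's changes:
Zobela: start from *kenapi.
  rule 1: no change — kenapi
  rule 2 (vowel merger): kenapi → kenape
  rule 3 (unconditioned shift): kenape → kenafe
  rule 4: no change — kenafe
  rule 5: no change — kenafe
  ⇒ Zobela kenafe
If borrowed from Velene 'kenapi' after the early changes, it would undergo only the recent ones:
  rule 4 (unconditioned shift): no change (kenapi)
  rule 5 (intervocalic lenition): kenapi → kenafi
  ⇒ as a loan: kenafi
Zobela 'kenafe' matches the inherited outcome exactly, so it is an inherited cognate, not a loan.

inherited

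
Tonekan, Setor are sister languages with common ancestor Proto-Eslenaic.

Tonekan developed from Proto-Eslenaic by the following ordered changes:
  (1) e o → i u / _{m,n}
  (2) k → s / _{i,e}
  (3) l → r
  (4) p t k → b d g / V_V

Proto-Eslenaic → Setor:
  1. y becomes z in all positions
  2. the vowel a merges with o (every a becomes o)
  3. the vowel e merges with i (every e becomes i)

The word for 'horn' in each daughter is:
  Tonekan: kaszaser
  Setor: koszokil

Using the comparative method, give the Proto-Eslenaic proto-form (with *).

Position 7: Tonekan has e, Setor has i. Tonekan preserves e here (none of its changes turn any other segment into e), so the proto-segment is *e.
Position 6: Tonekan has s, Setor has k. Setor preserves k here (none of its changes turn any other segment into k), so the proto-segment is *k.
This points to *kaszakel. Verify forward in each daughter:
Tonekan: *kaszakel > kaszasel > kaszaser  (by palatalisation, unconditioned shift)
Setor: *kaszakel
  kaszakel (rule 1 does not apply)
  kaszakel → koszokel   [vowel merger]
  koszokel → koszokil   [vowel merger]
  giving Setor koszokil.
Only *kaszakel yields all of Tonekan kaszaser, Setor koszokil.

*kaszakel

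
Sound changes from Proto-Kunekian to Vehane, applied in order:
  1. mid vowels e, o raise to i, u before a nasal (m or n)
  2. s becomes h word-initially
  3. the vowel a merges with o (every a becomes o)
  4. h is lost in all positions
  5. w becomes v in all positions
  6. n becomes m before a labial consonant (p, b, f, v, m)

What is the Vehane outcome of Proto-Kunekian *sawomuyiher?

Vehane: *sawomuyiher
  sawomuyiher → sawumuyiher   [pre-nasal raising]
  sawumuyiher → hawumuyiher   [debuccalisation]
  hawumuyiher → howumuyiher   [vowel merger]
  howumuyiher → owumuyier   [h-loss]
  owumuyier → ovumuyier   [unconditioned shift]
  ovumuyier (rule 6 does not apply)
  giving Vehane ovumuyier.

ovumuyier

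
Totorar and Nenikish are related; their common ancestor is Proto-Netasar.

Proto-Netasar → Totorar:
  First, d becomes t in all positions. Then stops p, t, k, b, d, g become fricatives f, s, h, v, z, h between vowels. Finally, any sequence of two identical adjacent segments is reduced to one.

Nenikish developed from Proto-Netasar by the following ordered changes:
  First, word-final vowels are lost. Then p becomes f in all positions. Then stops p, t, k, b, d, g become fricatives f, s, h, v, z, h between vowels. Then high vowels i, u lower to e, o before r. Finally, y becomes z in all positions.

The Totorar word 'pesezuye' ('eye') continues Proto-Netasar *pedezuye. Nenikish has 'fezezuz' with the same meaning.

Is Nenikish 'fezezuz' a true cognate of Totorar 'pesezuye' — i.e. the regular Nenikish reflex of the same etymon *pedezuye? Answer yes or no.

Derive the expected Nenikish reflex of *pedezuye:
Nenikish: *pedezuye > pedezuy > fedezuy > fezezuy > fezezuz  (by apocope, unconditioned shift, intervocalic lenition, unconditioned shift)
Nenikish 'fezezuz' matches the regular reflex exactly, so the pair is cognate.

yes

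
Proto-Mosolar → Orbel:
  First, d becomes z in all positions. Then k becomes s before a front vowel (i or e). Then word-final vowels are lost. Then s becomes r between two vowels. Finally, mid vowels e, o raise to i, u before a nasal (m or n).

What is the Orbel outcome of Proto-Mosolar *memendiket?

miminziret

Orbel: *memendiket
  memendiket → memenziket   [unconditioned shift]
  memenziket → memenziset   [palatalisation]
  memenziset (rule 3 does not apply)
  memenziset → memenziret   [rhotacism]
  memenziret → miminziret   [pre-nasal raising]
  giving Orbel miminziret.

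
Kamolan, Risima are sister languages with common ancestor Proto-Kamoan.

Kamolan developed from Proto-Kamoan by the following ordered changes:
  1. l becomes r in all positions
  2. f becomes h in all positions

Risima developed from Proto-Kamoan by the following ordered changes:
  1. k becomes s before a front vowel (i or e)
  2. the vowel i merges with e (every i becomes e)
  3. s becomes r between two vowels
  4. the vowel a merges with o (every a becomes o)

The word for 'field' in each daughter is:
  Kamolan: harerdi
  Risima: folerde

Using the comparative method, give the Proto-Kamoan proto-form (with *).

Position 2: Kamolan has a, Risima has o. Kamolan preserves a here (none of its changes turn any other segment into a), so the proto-segment is *a.
Position 1: Kamolan has h, Risima has f. Risima preserves f here (none of its changes turn any other segment into f), so the proto-segment is *f.
Position 3: Kamolan has r, Risima has l. Risima preserves l here (none of its changes turn any other segment into l), so the proto-segment is *l.
Verify the candidate proto-form against each daughter:
Kamolan: *falerdi
  falerdi → farerdi   [unconditioned shift]
  farerdi → harerdi   [unconditioned shift]
  giving Kamolan harerdi.
Risima: *falerdi
  falerdi (rule 1 does not apply)
  falerdi → falerde   [vowel merger]
  falerde (rule 3 does not apply)
  falerde → folerde   [vowel merger]
  giving Risima folerde.
No other proto-form is consistent with every reflex, so the reconstruction is *falerdi.

*falerdi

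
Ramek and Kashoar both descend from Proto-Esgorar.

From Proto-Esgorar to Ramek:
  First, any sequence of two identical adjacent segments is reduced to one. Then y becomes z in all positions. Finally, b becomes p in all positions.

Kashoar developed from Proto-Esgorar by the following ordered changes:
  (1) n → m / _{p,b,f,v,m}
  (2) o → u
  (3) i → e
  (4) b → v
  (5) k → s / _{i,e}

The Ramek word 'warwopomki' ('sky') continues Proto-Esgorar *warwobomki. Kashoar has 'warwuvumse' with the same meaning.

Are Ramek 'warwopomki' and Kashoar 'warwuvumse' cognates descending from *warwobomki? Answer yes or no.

Derive the expected Kashoar reflex of *warwobomki:
Kashoar: *warwobomki
  warwobomki (rule 1 does not apply)
  warwobomki → warwubumki   [vowel merger]
  warwubumki → warwubumke   [vowel merger]
  warwubumke → warwuvumke   [unconditioned shift]
  warwuvumke → warwuvumse   [palatalisation]
  giving Kashoar warwuvumse.
Kashoar 'warwuvumse' matches the regular reflex exactly, so the pair is cognate.

yes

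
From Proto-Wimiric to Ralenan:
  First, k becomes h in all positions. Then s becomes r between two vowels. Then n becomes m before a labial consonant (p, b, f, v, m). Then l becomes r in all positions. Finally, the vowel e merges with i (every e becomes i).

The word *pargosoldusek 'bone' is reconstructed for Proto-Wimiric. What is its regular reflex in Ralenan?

Ralenan: start from *pargosoldusek.
  rule 1 (unconditioned shift): pargosoldusek → pargosolduseh
  rule 2 (rhotacism): pargosolduseh → pargoroldureh
  rule 3: no change — pargoroldureh
  rule 4 (unconditioned shift): pargoroldureh → pargorordureh
  rule 5 (vowel merger): pargorordureh → pargorordurih
  ⇒ Ralenan pargorordurih

pargorordurih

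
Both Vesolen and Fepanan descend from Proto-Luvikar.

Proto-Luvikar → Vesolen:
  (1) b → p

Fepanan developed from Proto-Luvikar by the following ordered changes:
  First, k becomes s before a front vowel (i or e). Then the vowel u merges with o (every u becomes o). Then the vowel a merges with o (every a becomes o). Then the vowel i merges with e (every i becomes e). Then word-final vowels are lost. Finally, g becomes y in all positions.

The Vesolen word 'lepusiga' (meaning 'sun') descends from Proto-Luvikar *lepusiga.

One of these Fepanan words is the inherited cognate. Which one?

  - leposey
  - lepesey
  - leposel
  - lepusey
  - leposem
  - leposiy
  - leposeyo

leposey

Fepanan: start from *lepusiga.
  rule 1: no change — lepusiga
  rule 2 (vowel merger): lepusiga → leposiga
  rule 3 (vowel merger): leposiga → leposigo
  rule 4 (vowel merger): leposigo → leposego
  rule 5 (apocope): leposego → leposeg
  rule 6 (unconditioned shift): leposeg → leposey
  ⇒ Fepanan leposey
The other candidates each miss or misapply at least one Fepanan change.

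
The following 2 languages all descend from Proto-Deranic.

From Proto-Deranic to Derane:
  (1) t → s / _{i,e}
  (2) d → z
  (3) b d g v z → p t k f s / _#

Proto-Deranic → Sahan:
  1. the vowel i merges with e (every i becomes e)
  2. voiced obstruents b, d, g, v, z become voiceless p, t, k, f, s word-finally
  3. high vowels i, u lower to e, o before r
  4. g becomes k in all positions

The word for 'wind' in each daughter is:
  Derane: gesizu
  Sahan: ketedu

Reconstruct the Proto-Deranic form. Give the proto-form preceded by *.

*getidu

Position 3: Derane has s, Sahan has t. Taking the neighbouring segments as reconstructed: Derane s could go back to *t or *s; Sahan t can only go back to *t — the one source consistent with every daughter is *t.
Position 4: Derane has i, Sahan has e. Derane preserves i here (none of its changes turn any other segment into i), so the proto-segment is *i.
Position 5: Derane has z, Sahan has d. Sahan preserves d here (none of its changes turn any other segment into d), so the proto-segment is *d.
Verify the candidate proto-form against each daughter:
Derane: *getidu > gesidu > gesizu  (by palatalisation, unconditioned shift)
Sahan: *getidu
  getidu → getedu   [vowel merger]
  getedu (rule 2 does not apply)
  getedu (rule 3 does not apply)
  getedu → ketedu   [unconditioned shift]
  giving Sahan ketedu.
Only *getidu yields all of Derane gesizu, Sahan ketedu.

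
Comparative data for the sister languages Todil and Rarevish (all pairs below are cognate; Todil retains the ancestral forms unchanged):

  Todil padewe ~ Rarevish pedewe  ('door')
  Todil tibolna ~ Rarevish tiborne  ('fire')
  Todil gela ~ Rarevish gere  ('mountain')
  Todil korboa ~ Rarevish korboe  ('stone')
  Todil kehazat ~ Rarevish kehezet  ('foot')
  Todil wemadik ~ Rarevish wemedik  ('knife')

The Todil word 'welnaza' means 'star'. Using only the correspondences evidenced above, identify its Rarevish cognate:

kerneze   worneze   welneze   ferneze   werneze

tibolna ~ tiborne — Todil l corresponds to Rarevish r after a vowel, before a nasal.
padewe ~ pedewe, kehazat ~ kehezet — Todil a corresponds to Rarevish e after a consonant, before a consonant other than r, m, n, p, b, f, v.
tibolna ~ tiborne, gela ~ gere — Todil a corresponds to Rarevish e word-finally.
Applying these to Todil 'welnaza':
  welnaza → wernaza   (l→r after a vowel, before a nasal)
  wernaza → werneza   (a→e after a consonant, before a consonant other than r, m, n, p, b, f, v)
  werneza → werneze   (a→e word-finally)
So the Rarevish cognate is 'werneze'.

werneze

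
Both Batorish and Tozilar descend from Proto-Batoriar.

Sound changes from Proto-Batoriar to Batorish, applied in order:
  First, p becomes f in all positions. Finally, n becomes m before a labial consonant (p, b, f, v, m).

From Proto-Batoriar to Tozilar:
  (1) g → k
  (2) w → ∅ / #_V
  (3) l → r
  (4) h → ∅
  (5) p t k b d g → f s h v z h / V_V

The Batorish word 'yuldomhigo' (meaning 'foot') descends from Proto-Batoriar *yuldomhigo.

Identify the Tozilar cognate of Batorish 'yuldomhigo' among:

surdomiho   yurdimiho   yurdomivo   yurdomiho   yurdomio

Tozilar: start from *yuldomhigo.
  rule 1 (unconditioned shift): yuldomhigo → yuldomhiko
  rule 2: no change — yuldomhiko
  rule 3 (unconditioned shift): yuldomhiko → yurdomhiko
  rule 4 (h-loss): yurdomhiko → yurdomiko
  rule 5 (intervocalic lenition): yurdomiko → yurdomiho
  ⇒ Tozilar yurdomiho
Only 'yurdomiho' matches the regular Tozilar development of *yuldomhigo.

yurdomiho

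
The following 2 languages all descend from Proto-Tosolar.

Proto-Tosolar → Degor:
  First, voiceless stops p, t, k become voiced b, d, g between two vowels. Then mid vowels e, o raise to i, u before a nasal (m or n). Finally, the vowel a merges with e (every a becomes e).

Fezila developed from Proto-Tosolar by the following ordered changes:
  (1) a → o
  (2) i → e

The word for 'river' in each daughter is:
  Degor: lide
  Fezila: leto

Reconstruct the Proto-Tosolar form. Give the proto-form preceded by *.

*lita

Position 2: Degor has i, Fezila has e. Taking the neighbouring segments as reconstructed: Degor i can only go back to *i; Fezila e could go back to *e or *i — the one source consistent with every daughter is *i.
Position 4: Degor has e, Fezila has o. Taking the neighbouring segments as reconstructed: Degor e could go back to *a or *e; Fezila o could go back to *a or *o — the one source consistent with every daughter is *a.
Continuing position by position gives *lita; check it forward:
Degor: start from *lita.
  rule 1 (intervocalic voicing): lita → lida
  rule 2: no change — lida
  rule 3 (vowel merger): lida → lide
  ⇒ Degor lide
Fezila: start from *lita.
  rule 1 (vowel merger): lita → lito
  rule 2 (vowel merger): lito → leto
  ⇒ Fezila leto
No other proto-form is consistent with every reflex, so the reconstruction is *lita.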